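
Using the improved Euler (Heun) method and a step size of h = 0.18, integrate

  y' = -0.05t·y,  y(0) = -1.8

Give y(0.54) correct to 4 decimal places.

-1.7869

Heun: k1 = f(t_n, y_n); k2 = f(t_n + h, y_n + h·k1); y_{n+1} = y_n + (h/2)·(k1 + k2).
t=0.000000, y=-1.800000:
  k1 = f(0.000000, -1.800000) = 0.000000
  k2 = f(0.180000, -1.800000) = 0.016200
  y ← -1.800000 + (0.18/2)·(0.000000 + 0.016200) = -1.798542
t=0.180000, y=-1.798542:
  k1 = f(0.180000, -1.798542) = 0.016187
  k2 = f(0.360000, -1.795628) = 0.032321
  y ← -1.798542 + (0.18/2)·(0.016187 + 0.032321) = -1.794176
t=0.360000, y=-1.794176:
  k1 = f(0.360000, -1.794176) = 0.032295
  k2 = f(0.540000, -1.788363) = 0.048286
  y ← -1.794176 + (0.18/2)·(0.032295 + 0.048286) = -1.786924
y(0.54) ≈ -1.7869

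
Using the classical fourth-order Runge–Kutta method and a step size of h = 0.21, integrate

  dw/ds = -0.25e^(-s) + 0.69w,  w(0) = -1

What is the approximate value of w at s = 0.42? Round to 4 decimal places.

-1.4366

RK4: k1 = f(s_n, w_n); k2 = f(s_n + h/2, w_n + (h/2)·k1); k3 = f(s_n + h/2, w_n + (h/2)·k2); k4 = f(s_n + h, w_n + h·k3); w_{n+1} = w_n + (h/6)·(k1 + 2k2 + 2k3 + k4).
s=0.000000, w=-1.000000:
  k1 = f(0.000000, -1.000000) = -0.940000
  k2 = f(0.105000, -1.098700) = -0.983184
  k3 = f(0.105000, -1.103234) = -0.986313
  k4 = f(0.210000, -1.207126) = -1.035563
  w ← -1.000000 + (0.21/6)·(k1 + 2k2 + 2k3 + k4) = -1.207009
s=0.210000, w=-1.207009:
  k1 = f(0.210000, -1.207009) = -1.035483
  k2 = f(0.315000, -1.315735) = -1.090304
  k3 = f(0.315000, -1.321491) = -1.094276
  k4 = f(0.420000, -1.436808) = -1.155659
  w ← -1.207009 + (0.21/6)·(k1 + 2k2 + 2k3 + k4) = -1.436620
w(0.42) ≈ -1.4366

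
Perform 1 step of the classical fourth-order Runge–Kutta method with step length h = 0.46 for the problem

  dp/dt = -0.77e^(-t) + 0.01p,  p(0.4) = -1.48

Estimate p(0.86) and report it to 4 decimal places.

RK4: k1 = f(t_n, p_n); k2 = f(t_n + h/2, p_n + (h/2)·k1); k3 = f(t_n + h/2, p_n + (h/2)·k2); k4 = f(t_n + h, p_n + h·k3); p_{n+1} = p_n + (h/6)·(k1 + 2k2 + 2k3 + k4).
t=0.400000, p=-1.480000:
  k1 = f(0.400000, -1.480000) = -0.530946
  k2 = f(0.630000, -1.602118) = -0.426117
  k3 = f(0.630000, -1.578007) = -0.425876
  k4 = f(0.860000, -1.675903) = -0.342594
  p ← -1.480000 + (0.46/6)·(k1 + 2k2 + 2k3 + k4) = -1.677610
p(0.86) ≈ -1.6776

-1.6776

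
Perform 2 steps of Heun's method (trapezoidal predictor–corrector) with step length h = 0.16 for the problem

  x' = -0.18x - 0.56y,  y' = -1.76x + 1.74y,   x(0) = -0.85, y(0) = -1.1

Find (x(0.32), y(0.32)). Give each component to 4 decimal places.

-0.5940, -1.3572

Heun on (x,y): k1 = f(t_n, state_n); k2 = f(t_n + h, state_n + h·k1); state_{n+1} = state_n + (h/2)·(k1 + k2).
0.000000: (-0.850000, -1.100000)
  k1 = (0.769000, -0.418000)
  predictor → (-0.726960, -1.166880)
  k2 = (0.784306, -0.750922)
  → (-0.725736, -1.193514)
0.160000: (-0.725736, -1.193514)
  k1 = (0.799000, -0.799419)
  predictor → (-0.597896, -1.321421)
  k2 = (0.847617, -1.246976)
  → (-0.594006, -1.357225)
(x(0.32), y(0.32)) ≈ (-0.5940, -1.3572)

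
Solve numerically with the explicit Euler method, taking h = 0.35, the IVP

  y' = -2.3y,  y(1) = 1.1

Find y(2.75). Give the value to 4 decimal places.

Euler: y_{n+1} = y_n + h·f(t_n, y_n).
t=1.000000, y=1.100000: f=-2.530000 → y ← 1.100000 + 0.35·(-2.530000) = 0.214500
t=1.350000, y=0.214500: f=-0.493350 → y ← 0.214500 + 0.35·(-0.493350) = 0.041828
t=1.700000, y=0.041828: f=-0.096203 → y ← 0.041828 + 0.35·(-0.096203) = 0.008156
t=2.050000, y=0.008156: f=-0.018760 → y ← 0.008156 + 0.35·(-0.018760) = 0.001590
t=2.400000, y=0.001590: f=-0.003658 → y ← 0.001590 + 0.35·(-0.003658) = 0.000310
y(2.75) ≈ 0.0003

0.0003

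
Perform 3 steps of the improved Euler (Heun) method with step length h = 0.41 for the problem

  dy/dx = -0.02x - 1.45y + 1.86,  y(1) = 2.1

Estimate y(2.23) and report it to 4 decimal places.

1.4236

Heun: k1 = f(x_n, y_n); k2 = f(x_n + h, y_n + h·k1); y_{n+1} = y_n + (h/2)·(k1 + k2).
x=1.000000, y=2.100000:
  k1 = f(1.000000, 2.100000) = -1.205000
  k2 = f(1.410000, 1.605950) = -0.496827
  y ← 2.100000 + (0.41/2)·(-1.205000 + (-0.496827)) = 1.751125
x=1.410000, y=1.751125:
  k1 = f(1.410000, 1.751125) = -0.707332
  k2 = f(1.820000, 1.461119) = -0.295023
  y ← 1.751125 + (0.41/2)·(-0.707332 + (-0.295023)) = 1.545643
x=1.820000, y=1.545643:
  k1 = f(1.820000, 1.545643) = -0.417582
  k2 = f(2.230000, 1.374434) = -0.177529
  y ← 1.545643 + (0.41/2)·(-0.417582 + (-0.177529)) = 1.423645
y(2.23) ≈ 1.4236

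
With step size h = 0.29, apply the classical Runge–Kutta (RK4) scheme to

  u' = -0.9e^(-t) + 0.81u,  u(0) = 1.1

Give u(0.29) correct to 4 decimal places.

1.1344

RK4: k1 = f(t_n, u_n); k2 = f(t_n + h/2, u_n + (h/2)·k1); k3 = f(t_n + h/2, u_n + (h/2)·k2); k4 = f(t_n + h, u_n + h·k3); u_{n+1} = u_n + (h/6)·(k1 + 2k2 + 2k3 + k4).
t=0.000000, u=1.100000:
  k1 = f(0.000000, 1.100000) = -0.009000
  k2 = f(0.145000, 1.098695) = 0.111423
  k3 = f(0.145000, 1.116156) = 0.125567
  k4 = f(0.290000, 1.136414) = 0.247058
  u ← 1.100000 + (0.29/6)·(k1 + 2k2 + 2k3 + k4) = 1.134415
u(0.29) ≈ 1.1344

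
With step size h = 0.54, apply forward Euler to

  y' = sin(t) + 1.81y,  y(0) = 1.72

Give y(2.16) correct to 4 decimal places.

28.8637

Euler: y_{n+1} = y_n + h·f(t_n, y_n).
t=0.000000, y=1.720000: f=3.113200 → y ← 1.720000 + 0.54·3.113200 = 3.401128
t=0.540000, y=3.401128: f=6.670178 → y ← 3.401128 + 0.54·6.670178 = 7.003024
t=1.080000, y=7.003024: f=13.557431 → y ← 7.003024 + 0.54·13.557431 = 14.324037
t=1.620000, y=14.324037: f=26.925296 → y ← 14.324037 + 0.54·26.925296 = 28.863697
y(2.16) ≈ 28.8637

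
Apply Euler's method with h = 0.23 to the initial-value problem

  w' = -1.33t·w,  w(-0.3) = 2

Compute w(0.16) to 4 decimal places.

2.2303

Euler: w_{n+1} = w_n + h·f(t_n, w_n).
t=-0.300000, w=2.000000: f=0.798000 → w ← 2.000000 + 0.23·0.798000 = 2.183540
t=-0.070000, w=2.183540: f=0.203288 → w ← 2.183540 + 0.23·0.203288 = 2.230296
w(0.16) ≈ 2.2303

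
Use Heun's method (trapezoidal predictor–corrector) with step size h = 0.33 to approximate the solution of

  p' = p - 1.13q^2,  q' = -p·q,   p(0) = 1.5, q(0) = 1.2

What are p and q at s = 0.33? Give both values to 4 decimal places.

1.6511, 0.7572

Heun on (p,q): k1 = f(s_n, state_n); k2 = f(s_n + h, state_n + h·k1); state_{n+1} = state_n + (h/2)·(k1 + k2).
0.000000: (1.500000, 1.200000)
  k1 = (-0.127200, -1.800000)
  predictor → (1.458024, 0.606000)
  k2 = (1.043047, -0.883563)
  → (1.651115, 0.757212)
(p(0.33), q(0.33)) ≈ (1.6511, 0.7572)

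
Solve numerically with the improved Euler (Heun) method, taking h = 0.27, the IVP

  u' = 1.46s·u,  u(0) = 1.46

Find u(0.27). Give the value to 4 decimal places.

1.5377

Heun: k1 = f(s_n, u_n); k2 = f(s_n + h, u_n + h·k1); u_{n+1} = u_n + (h/2)·(k1 + k2).
s=0.000000, u=1.460000:
  k1 = f(0.000000, 1.460000) = 0.000000
  k2 = f(0.270000, 1.460000) = 0.575532
  u ← 1.460000 + (0.27/2)·(0.000000 + 0.575532) = 1.537697
u(0.27) ≈ 1.5377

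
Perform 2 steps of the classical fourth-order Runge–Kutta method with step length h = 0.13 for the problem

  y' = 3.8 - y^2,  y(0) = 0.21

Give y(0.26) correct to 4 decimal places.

RK4: k1 = f(t_n, y_n); k2 = f(t_n + h/2, y_n + (h/2)·k1); k3 = f(t_n + h/2, y_n + (h/2)·k2); k4 = f(t_n + h, y_n + h·k3); y_{n+1} = y_n + (h/6)·(k1 + 2k2 + 2k3 + k4).
t=0.000000, y=0.210000:
  k1 = f(0.000000, 0.210000) = 3.755900
  k2 = f(0.065000, 0.454133) = 3.593763
  k3 = f(0.065000, 0.443595) = 3.603224
  k4 = f(0.130000, 0.678419) = 3.339748
  y ← 0.210000 + (0.13/6)·(k1 + 2k2 + 2k3 + k4) = 0.675608
t=0.130000, y=0.675608:
  k1 = f(0.130000, 0.675608) = 3.343553
  k2 = f(0.195000, 0.892939) = 3.002659
  k3 = f(0.195000, 0.870781) = 3.041740
  k4 = f(0.260000, 1.071035) = 2.652885
  y ← 0.675608 + (0.13/6)·(k1 + 2k2 + 2k3 + k4) = 1.067455
y(0.26) ≈ 1.0675

1.0675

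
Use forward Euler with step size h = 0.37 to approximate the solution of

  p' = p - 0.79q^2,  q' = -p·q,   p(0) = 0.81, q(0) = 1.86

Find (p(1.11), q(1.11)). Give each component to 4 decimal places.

Euler on (p,q): p_{n+1} = p_n + h·p', q_{n+1} = q_n + h·q'.
0.000000: (0.810000, 1.860000); f=(-1.923084, -1.506600) → (0.098459, 1.302558)
0.370000: (0.098459, 1.302558); f=(-1.241900, -0.128248) → (-0.361044, 1.255106)
0.740000: (-0.361044, 1.255106); f=(-1.605524, 0.453149) → (-0.955088, 1.422771)
(p(1.11), q(1.11)) ≈ (-0.9551, 1.4228)

-0.9551, 1.4228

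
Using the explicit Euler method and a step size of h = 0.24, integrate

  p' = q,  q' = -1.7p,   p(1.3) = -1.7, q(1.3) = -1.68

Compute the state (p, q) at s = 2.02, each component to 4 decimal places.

-2.3707, 0.8264

Euler on (p,q): p_{n+1} = p_n + h·p', q_{n+1} = q_n + h·q'.
1.300000: (-1.700000, -1.680000); f=(-1.680000, 2.890000) → (-2.103200, -0.986400)
1.540000: (-2.103200, -0.986400); f=(-0.986400, 3.575440) → (-2.339936, -0.128294)
1.780000: (-2.339936, -0.128294); f=(-0.128294, 3.977891) → (-2.370727, 0.826399)
(p(2.02), q(2.02)) ≈ (-2.3707, 0.8264)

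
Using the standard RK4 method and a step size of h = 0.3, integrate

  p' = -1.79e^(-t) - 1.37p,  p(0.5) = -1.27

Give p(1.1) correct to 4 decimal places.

-0.8788

RK4: k1 = f(t_n, p_n); k2 = f(t_n + h/2, p_n + (h/2)·k1); k3 = f(t_n + h/2, p_n + (h/2)·k2); k4 = f(t_n + h, p_n + h·k3); p_{n+1} = p_n + (h/6)·(k1 + 2k2 + 2k3 + k4).
t=0.500000, p=-1.270000:
  k1 = f(0.500000, -1.270000) = 0.654210
  k2 = f(0.650000, -1.171868) = 0.670998
  k3 = f(0.650000, -1.169350) = 0.667548
  k4 = f(0.800000, -1.069736) = 0.661239
  p ← -1.270000 + (0.3/6)·(k1 + 2k2 + 2k3 + k4) = -1.070373
t=0.800000, p=-1.070373:
  k1 = f(0.800000, -1.070373) = 0.662112
  k2 = f(0.950000, -0.971056) = 0.638080
  k3 = f(0.950000, -0.974661) = 0.643019
  k4 = f(1.100000, -0.877467) = 0.606291
  p ← -1.070373 + (0.3/6)·(k1 + 2k2 + 2k3 + k4) = -0.878843
p(1.1) ≈ -0.8788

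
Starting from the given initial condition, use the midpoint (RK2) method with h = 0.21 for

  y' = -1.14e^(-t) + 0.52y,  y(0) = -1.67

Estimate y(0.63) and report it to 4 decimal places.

Midpoint: k1 = f(t_n, y_n); k2 = f(t_n + h/2, y_n + (h/2)·k1); y_{n+1} = y_n + h·k2.
t=0.000000, y=-1.670000:
  k1 = f(0.000000, -1.670000) = -2.008400
  k2 = f(0.105000, -1.880882) = -2.004429
  y ← -1.670000 + 0.21·(-2.004429) = -2.090930
t=0.210000, y=-2.090930:
  k1 = f(0.210000, -2.090930) = -2.011350
  k2 = f(0.315000, -2.302122) = -2.029063
  y ← -2.090930 + 0.21·(-2.029063) = -2.517033
t=0.420000, y=-2.517033:
  k1 = f(0.420000, -2.517033) = -2.057891
  k2 = f(0.525000, -2.733112) = -2.095591
  y ← -2.517033 + 0.21·(-2.095591) = -2.957107
y(0.63) ≈ -2.9571

-2.9571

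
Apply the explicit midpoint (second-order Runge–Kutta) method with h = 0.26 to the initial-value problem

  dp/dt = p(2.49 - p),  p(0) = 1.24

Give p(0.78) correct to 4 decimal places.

2.1697

Midpoint: k1 = f(t_n, p_n); k2 = f(t_n + h/2, p_n + (h/2)·k1); p_{n+1} = p_n + h·k2.
t=0.000000, p=1.240000:
  k1 = f(0.000000, 1.240000) = 1.550000
  k2 = f(0.130000, 1.441500) = 1.511413
  p ← 1.240000 + 0.26·1.511413 = 1.632967
t=0.260000, p=1.632967:
  k1 = f(0.260000, 1.632967) = 1.399506
  k2 = f(0.390000, 1.814903) = 1.225235
  p ← 1.632967 + 0.26·1.225235 = 1.951529
t=0.520000, p=1.951529:
  k1 = f(0.520000, 1.951529) = 1.050842
  k2 = f(0.650000, 2.088138) = 0.839143
  p ← 1.951529 + 0.26·0.839143 = 2.169706
p(0.78) ≈ 2.1697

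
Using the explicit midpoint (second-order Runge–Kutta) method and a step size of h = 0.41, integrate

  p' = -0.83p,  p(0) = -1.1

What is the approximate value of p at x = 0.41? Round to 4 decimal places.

Midpoint: k1 = f(x_n, p_n); k2 = f(x_n + h/2, p_n + (h/2)·k1); p_{n+1} = p_n + h·k2.
x=0.000000, p=-1.100000:
  k1 = f(0.000000, -1.100000) = 0.913000
  k2 = f(0.205000, -0.912835) = 0.757653
  p ← -1.100000 + 0.41·0.757653 = -0.789362
p(0.41) ≈ -0.7894

-0.7894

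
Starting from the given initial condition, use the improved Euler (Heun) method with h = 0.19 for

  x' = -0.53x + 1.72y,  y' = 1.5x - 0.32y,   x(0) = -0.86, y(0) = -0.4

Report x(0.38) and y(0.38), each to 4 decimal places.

-1.0783, -0.8584

Heun on (x,y): k1 = f(t_n, state_n); k2 = f(t_n + h, state_n + h·k1); state_{n+1} = state_n + (h/2)·(k1 + k2).
0.000000: (-0.860000, -0.400000)
  k1 = (-0.232200, -1.162000)
  predictor → (-0.904118, -0.620780)
  k2 = (-0.588559, -1.157527)
  → (-0.937972, -0.620355)
0.190000: (-0.937972, -0.620355)
  k1 = (-0.569886, -1.208445)
  predictor → (-1.046250, -0.849960)
  k2 = (-0.907418, -1.297388)
  → (-1.078316, -0.858409)
(x(0.38), y(0.38)) ≈ (-1.0783, -0.8584)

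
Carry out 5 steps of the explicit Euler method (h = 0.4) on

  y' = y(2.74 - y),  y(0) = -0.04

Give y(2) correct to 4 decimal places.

Euler: y_{n+1} = y_n + h·f(t_n, y_n).
t=0.000000, y=-0.040000: f=-0.111200 → y ← -0.040000 + 0.4·(-0.111200) = -0.084480
t=0.400000, y=-0.084480: f=-0.238612 → y ← -0.084480 + 0.4·(-0.238612) = -0.179925
t=0.800000, y=-0.179925: f=-0.525367 → y ← -0.179925 + 0.4·(-0.525367) = -0.390072
t=1.200000, y=-0.390072: f=-1.220952 → y ← -0.390072 + 0.4·(-1.220952) = -0.878452
t=1.600000, y=-0.878452: f=-3.178638 → y ← -0.878452 + 0.4·(-3.178638) = -2.149908
y(2) ≈ -2.1499

-2.1499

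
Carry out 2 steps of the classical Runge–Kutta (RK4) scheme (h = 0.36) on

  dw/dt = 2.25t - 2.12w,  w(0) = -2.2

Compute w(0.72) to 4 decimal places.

-0.1088

RK4: k1 = f(t_n, w_n); k2 = f(t_n + h/2, w_n + (h/2)·k1); k3 = f(t_n + h/2, w_n + (h/2)·k2); k4 = f(t_n + h, w_n + h·k3); w_{n+1} = w_n + (h/6)·(k1 + 2k2 + 2k3 + k4).
t=0.000000, w=-2.200000:
  k1 = f(0.000000, -2.200000) = 4.664000
  k2 = f(0.180000, -1.360480) = 3.289218
  k3 = f(0.180000, -1.607941) = 3.813835
  k4 = f(0.360000, -0.827020) = 2.563281
  w ← -2.200000 + (0.36/6)·(k1 + 2k2 + 2k3 + k4) = -0.913997
t=0.360000, w=-0.913997:
  k1 = f(0.360000, -0.913997) = 2.747673
  k2 = f(0.540000, -0.419416) = 2.104161
  k3 = f(0.540000, -0.535248) = 2.349725
  k4 = f(0.720000, -0.068096) = 1.764363
  w ← -0.913997 + (0.36/6)·(k1 + 2k2 + 2k3 + k4) = -0.108808
w(0.72) ≈ -0.1088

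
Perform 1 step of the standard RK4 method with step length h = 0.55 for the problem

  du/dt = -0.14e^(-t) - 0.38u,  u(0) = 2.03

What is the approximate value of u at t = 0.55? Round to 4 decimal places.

1.5942

RK4: k1 = f(t_n, u_n); k2 = f(t_n + h/2, u_n + (h/2)·k1); k3 = f(t_n + h/2, u_n + (h/2)·k2); k4 = f(t_n + h, u_n + h·k3); u_{n+1} = u_n + (h/6)·(k1 + 2k2 + 2k3 + k4).
t=0.000000, u=2.030000:
  k1 = f(0.000000, 2.030000) = -0.911400
  k2 = f(0.275000, 1.779365) = -0.782499
  k3 = f(0.275000, 1.814813) = -0.795969
  k4 = f(0.550000, 1.592217) = -0.685815
  u ← 2.030000 + (0.55/6)·(k1 + 2k2 + 2k3 + k4) = 1.594203
u(0.55) ≈ 1.5942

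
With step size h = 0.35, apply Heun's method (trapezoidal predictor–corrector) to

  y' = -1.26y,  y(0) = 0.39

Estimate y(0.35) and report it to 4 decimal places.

0.2559

Heun: k1 = f(x_n, y_n); k2 = f(x_n + h, y_n + h·k1); y_{n+1} = y_n + (h/2)·(k1 + k2).
x=0.000000, y=0.390000:
  k1 = f(0.000000, 0.390000) = -0.491400
  k2 = f(0.350000, 0.218010) = -0.274693
  y ← 0.390000 + (0.35/2)·(-0.491400 + (-0.274693)) = 0.255934
y(0.35) ≈ 0.2559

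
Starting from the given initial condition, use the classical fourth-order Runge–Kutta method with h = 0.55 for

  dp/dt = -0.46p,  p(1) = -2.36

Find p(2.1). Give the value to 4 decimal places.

-1.4229

RK4: k1 = f(t_n, p_n); k2 = f(t_n + h/2, p_n + (h/2)·k1); k3 = f(t_n + h/2, p_n + (h/2)·k2); k4 = f(t_n + h, p_n + h·k3); p_{n+1} = p_n + (h/6)·(k1 + 2k2 + 2k3 + k4).
t=1.000000, p=-2.360000:
  k1 = f(1.000000, -2.360000) = 1.085600
  k2 = f(1.275000, -2.061460) = 0.948272
  k3 = f(1.275000, -2.099225) = 0.965644
  k4 = f(1.550000, -1.828896) = 0.841292
  p ← -2.360000 + (0.55/6)·(k1 + 2k2 + 2k3 + k4) = -1.832484
t=1.550000, p=-1.832484:
  k1 = f(1.550000, -1.832484) = 0.842943
  k2 = f(1.825000, -1.600675) = 0.736310
  k3 = f(1.825000, -1.629998) = 0.749799
  k4 = f(2.100000, -1.420094) = 0.653243
  p ← -1.832484 + (0.55/6)·(k1 + 2k2 + 2k3 + k4) = -1.422880
p(2.1) ≈ -1.4229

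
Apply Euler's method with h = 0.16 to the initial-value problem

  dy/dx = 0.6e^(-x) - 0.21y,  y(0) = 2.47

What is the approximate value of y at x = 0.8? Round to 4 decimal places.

2.4127

Euler: y_{n+1} = y_n + h·f(x_n, y_n).
x=0.000000, y=2.470000: f=0.081300 → y ← 2.470000 + 0.16·0.081300 = 2.483008
x=0.160000, y=2.483008: f=-0.010145 → y ← 2.483008 + 0.16·(-0.010145) = 2.481385
x=0.320000, y=2.481385: f=-0.085401 → y ← 2.481385 + 0.16·(-0.085401) = 2.467721
x=0.480000, y=2.467721: f=-0.146951 → y ← 2.467721 + 0.16·(-0.146951) = 2.444208
x=0.640000, y=2.444208: f=-0.196908 → y ← 2.444208 + 0.16·(-0.196908) = 2.412703
y(0.8) ≈ 2.4127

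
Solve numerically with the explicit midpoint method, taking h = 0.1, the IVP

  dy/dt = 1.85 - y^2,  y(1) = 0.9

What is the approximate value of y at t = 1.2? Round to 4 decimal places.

Midpoint: k1 = f(t_n, y_n); k2 = f(t_n + h/2, y_n + (h/2)·k1); y_{n+1} = y_n + h·k2.
t=1.000000, y=0.900000:
  k1 = f(1.000000, 0.900000) = 1.040000
  k2 = f(1.050000, 0.952000) = 0.943696
  y ← 0.900000 + 0.1·0.943696 = 0.994370
t=1.100000, y=0.994370:
  k1 = f(1.100000, 0.994370) = 0.861229
  k2 = f(1.150000, 1.037431) = 0.773737
  y ← 0.994370 + 0.1·0.773737 = 1.071743
y(1.2) ≈ 1.0717

1.0717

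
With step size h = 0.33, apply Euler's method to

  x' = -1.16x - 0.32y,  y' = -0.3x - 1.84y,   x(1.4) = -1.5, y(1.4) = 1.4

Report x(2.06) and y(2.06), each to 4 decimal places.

Euler on (x,y): x_{n+1} = x_n + h·x', y_{n+1} = y_n + h·y'.
1.400000: (-1.500000, 1.400000); f=(1.292000, -2.126000) → (-1.073640, 0.698420)
1.730000: (-1.073640, 0.698420); f=(1.021928, -0.963001) → (-0.736404, 0.380630)
(x(2.06), y(2.06)) ≈ (-0.7364, 0.3806)

-0.7364, 0.3806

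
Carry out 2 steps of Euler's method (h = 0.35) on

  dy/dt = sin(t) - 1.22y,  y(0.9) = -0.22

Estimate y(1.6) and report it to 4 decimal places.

0.4170

Euler: y_{n+1} = y_n + h·f(t_n, y_n).
t=0.900000, y=-0.220000: f=1.051727 → y ← -0.220000 + 0.35·1.051727 = 0.148104
t=1.250000, y=0.148104: f=0.768297 → y ← 0.148104 + 0.35·0.768297 = 0.417008
y(1.6) ≈ 0.4170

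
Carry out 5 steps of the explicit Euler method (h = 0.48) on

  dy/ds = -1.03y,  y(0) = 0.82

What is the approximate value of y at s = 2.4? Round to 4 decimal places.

Euler: y_{n+1} = y_n + h·f(s_n, y_n).
s=0.000000, y=0.820000: f=-0.844600 → y ← 0.820000 + 0.48·(-0.844600) = 0.414592
s=0.480000, y=0.414592: f=-0.427030 → y ← 0.414592 + 0.48·(-0.427030) = 0.209618
s=0.960000, y=0.209618: f=-0.215906 → y ← 0.209618 + 0.48·(-0.215906) = 0.105983
s=1.440000, y=0.105983: f=-0.109162 → y ← 0.105983 + 0.48·(-0.109162) = 0.053585
s=1.920000, y=0.053585: f=-0.055192 → y ← 0.053585 + 0.48·(-0.055192) = 0.027093
y(2.4) ≈ 0.0271

0.0271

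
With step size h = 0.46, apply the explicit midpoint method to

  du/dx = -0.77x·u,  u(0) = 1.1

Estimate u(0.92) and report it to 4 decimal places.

0.7836

Midpoint: k1 = f(x_n, u_n); k2 = f(x_n + h/2, u_n + (h/2)·k1); u_{n+1} = u_n + h·k2.
x=0.000000, u=1.100000:
  k1 = f(0.000000, 1.100000) = 0.000000
  k2 = f(0.230000, 1.100000) = -0.194810
  u ← 1.100000 + 0.46·(-0.194810) = 1.010387
x=0.460000, u=1.010387:
  k1 = f(0.460000, 1.010387) = -0.357879
  k2 = f(0.690000, 0.928075) = -0.493086
  u ← 1.010387 + 0.46·(-0.493086) = 0.783568
u(0.92) ≈ 0.7836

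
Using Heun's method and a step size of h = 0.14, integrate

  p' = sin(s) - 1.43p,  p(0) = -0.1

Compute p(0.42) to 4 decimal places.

Heun: k1 = f(s_n, p_n); k2 = f(s_n + h, p_n + h·k1); p_{n+1} = p_n + (h/2)·(k1 + k2).
s=0.000000, p=-0.100000:
  k1 = f(0.000000, -0.100000) = 0.143000
  k2 = f(0.140000, -0.079980) = 0.253915
  p ← -0.100000 + (0.14/2)·(0.143000 + 0.253915) = -0.072216
s=0.140000, p=-0.072216:
  k1 = f(0.140000, -0.072216) = 0.242812
  k2 = f(0.280000, -0.038222) = 0.331014
  p ← -0.072216 + (0.14/2)·(0.242812 + 0.331014) = -0.032048
s=0.280000, p=-0.032048:
  k1 = f(0.280000, -0.032048) = 0.322185
  k2 = f(0.420000, 0.013058) = 0.389088
  p ← -0.032048 + (0.14/2)·(0.322185 + 0.389088) = 0.017741
p(0.42) ≈ 0.0177

0.0177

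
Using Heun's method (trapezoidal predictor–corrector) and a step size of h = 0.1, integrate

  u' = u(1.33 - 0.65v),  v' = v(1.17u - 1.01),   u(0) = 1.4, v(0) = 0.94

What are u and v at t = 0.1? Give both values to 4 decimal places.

Heun on (u,v): k1 = f(t_n, state_n); k2 = f(t_n + h, state_n + h·k1); state_{n+1} = state_n + (h/2)·(k1 + k2).
0.000000: (1.400000, 0.940000)
  k1 = (1.006600, 0.590320)
  predictor → (1.500660, 0.999032)
  k2 = (1.021393, 0.745050)
  → (1.501400, 1.006769)
(u(0.1), v(0.1)) ≈ (1.5014, 1.0068)

1.5014, 1.0068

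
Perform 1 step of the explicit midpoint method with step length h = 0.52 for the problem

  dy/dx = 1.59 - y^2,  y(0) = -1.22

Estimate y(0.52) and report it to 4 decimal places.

-1.1340

Midpoint: k1 = f(x_n, y_n); k2 = f(x_n + h/2, y_n + (h/2)·k1); y_{n+1} = y_n + h·k2.
x=0.000000, y=-1.220000:
  k1 = f(0.000000, -1.220000) = 0.101600
  k2 = f(0.260000, -1.193584) = 0.165357
  y ← -1.220000 + 0.52·0.165357 = -1.134014
y(0.52) ≈ -1.1340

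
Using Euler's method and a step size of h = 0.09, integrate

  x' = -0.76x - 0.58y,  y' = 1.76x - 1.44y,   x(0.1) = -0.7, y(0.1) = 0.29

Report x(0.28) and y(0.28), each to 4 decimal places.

Euler on (x,y): x_{n+1} = x_n + h·x', y_{n+1} = y_n + h·y'.
0.100000: (-0.700000, 0.290000); f=(0.363800, -1.649600) → (-0.667258, 0.141536)
0.190000: (-0.667258, 0.141536); f=(0.425025, -1.378186) → (-0.629006, 0.017499)
(x(0.28), y(0.28)) ≈ (-0.6290, 0.0175)

-0.6290, 0.0175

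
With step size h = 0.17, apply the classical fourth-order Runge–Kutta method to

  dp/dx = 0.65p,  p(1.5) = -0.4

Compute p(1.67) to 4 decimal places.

-0.4467

RK4: k1 = f(x_n, p_n); k2 = f(x_n + h/2, p_n + (h/2)·k1); k3 = f(x_n + h/2, p_n + (h/2)·k2); k4 = f(x_n + h, p_n + h·k3); p_{n+1} = p_n + (h/6)·(k1 + 2k2 + 2k3 + k4).
x=1.500000, p=-0.400000:
  k1 = f(1.500000, -0.400000) = -0.260000
  k2 = f(1.585000, -0.422100) = -0.274365
  k3 = f(1.585000, -0.423321) = -0.275159
  k4 = f(1.670000, -0.446777) = -0.290405
  p ← -0.400000 + (0.17/6)·(k1 + 2k2 + 2k3 + k4) = -0.446734
p(1.67) ≈ -0.4467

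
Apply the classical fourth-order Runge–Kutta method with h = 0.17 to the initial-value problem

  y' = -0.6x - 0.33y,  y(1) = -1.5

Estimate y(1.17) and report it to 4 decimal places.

-1.5259

RK4: k1 = f(x_n, y_n); k2 = f(x_n + h/2, y_n + (h/2)·k1); k3 = f(x_n + h/2, y_n + (h/2)·k2); k4 = f(x_n + h, y_n + h·k3); y_{n+1} = y_n + (h/6)·(k1 + 2k2 + 2k3 + k4).
x=1.000000, y=-1.500000:
  k1 = f(1.000000, -1.500000) = -0.105000
  k2 = f(1.085000, -1.508925) = -0.153055
  k3 = f(1.085000, -1.513010) = -0.151707
  k4 = f(1.170000, -1.525790) = -0.198489
  y ← -1.500000 + (0.17/6)·(k1 + 2k2 + 2k3 + k4) = -1.525869
y(1.17) ≈ -1.5259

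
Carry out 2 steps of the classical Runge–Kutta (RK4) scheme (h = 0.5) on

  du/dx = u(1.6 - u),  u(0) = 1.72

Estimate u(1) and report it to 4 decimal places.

RK4: k1 = f(x_n, u_n); k2 = f(x_n + h/2, u_n + (h/2)·k1); k3 = f(x_n + h/2, u_n + (h/2)·k2); k4 = f(x_n + h, u_n + h·k3); u_{n+1} = u_n + (h/6)·(k1 + 2k2 + 2k3 + k4).
x=0.000000, u=1.720000:
  k1 = f(0.000000, 1.720000) = -0.206400
  k2 = f(0.250000, 1.668400) = -0.114119
  k3 = f(0.250000, 1.691470) = -0.154719
  k4 = f(0.500000, 1.642640) = -0.070043
  u ← 1.720000 + (0.5/6)·(k1 + 2k2 + 2k3 + k4) = 1.652157
x=0.500000, u=1.652157:
  k1 = f(0.500000, 1.652157) = -0.086171
  k2 = f(0.750000, 1.630614) = -0.049920
  k3 = f(0.750000, 1.639677) = -0.065057
  k4 = f(1.000000, 1.619628) = -0.031790
  u ← 1.652157 + (0.5/6)·(k1 + 2k2 + 2k3 + k4) = 1.623164
u(1) ≈ 1.6232

1.6232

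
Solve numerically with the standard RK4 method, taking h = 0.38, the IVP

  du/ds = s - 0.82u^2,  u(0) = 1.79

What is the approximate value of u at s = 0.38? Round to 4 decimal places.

RK4: k1 = f(s_n, u_n); k2 = f(s_n + h/2, u_n + (h/2)·k1); k3 = f(s_n + h/2, u_n + (h/2)·k2); k4 = f(s_n + h, u_n + h·k3); u_{n+1} = u_n + (h/6)·(k1 + 2k2 + 2k3 + k4).
s=0.000000, u=1.790000:
  k1 = f(0.000000, 1.790000) = -2.627362
  k2 = f(0.190000, 1.290801) = -1.176258
  k3 = f(0.190000, 1.566511) = -1.822245
  k4 = f(0.380000, 1.097547) = -0.607780
  u ← 1.790000 + (0.38/6)·(k1 + 2k2 + 2k3 + k4) = 1.205297
u(0.38) ≈ 1.2053

1.2053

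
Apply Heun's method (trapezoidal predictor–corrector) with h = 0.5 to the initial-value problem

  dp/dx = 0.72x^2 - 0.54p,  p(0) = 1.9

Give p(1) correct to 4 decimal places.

1.3635

Heun: k1 = f(x_n, p_n); k2 = f(x_n + h, p_n + h·k1); p_{n+1} = p_n + (h/2)·(k1 + k2).
x=0.000000, p=1.900000:
  k1 = f(0.000000, 1.900000) = -1.026000
  k2 = f(0.500000, 1.387000) = -0.568980
  p ← 1.900000 + (0.5/2)·(-1.026000 + (-0.568980)) = 1.501255
x=0.500000, p=1.501255:
  k1 = f(0.500000, 1.501255) = -0.630678
  k2 = f(1.000000, 1.185916) = 0.079605
  p ← 1.501255 + (0.5/2)·(-0.630678 + 0.079605) = 1.363487
p(1) ≈ 1.3635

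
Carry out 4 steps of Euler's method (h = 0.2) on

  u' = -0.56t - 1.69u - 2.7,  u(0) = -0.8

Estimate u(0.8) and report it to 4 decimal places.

Euler: u_{n+1} = u_n + h·f(t_n, u_n).
t=0.000000, u=-0.800000: f=-1.348000 → u ← -0.800000 + 0.2·(-1.348000) = -1.069600
t=0.200000, u=-1.069600: f=-1.004376 → u ← -1.069600 + 0.2·(-1.004376) = -1.270475
t=0.400000, u=-1.270475: f=-0.776897 → u ← -1.270475 + 0.2·(-0.776897) = -1.425855
t=0.600000, u=-1.425855: f=-0.626306 → u ← -1.425855 + 0.2·(-0.626306) = -1.551116
u(0.8) ≈ -1.5511

-1.5511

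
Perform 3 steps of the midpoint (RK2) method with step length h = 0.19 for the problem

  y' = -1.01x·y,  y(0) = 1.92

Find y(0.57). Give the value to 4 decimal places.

1.6271

Midpoint: k1 = f(x_n, y_n); k2 = f(x_n + h/2, y_n + (h/2)·k1); y_{n+1} = y_n + h·k2.
x=0.000000, y=1.920000:
  k1 = f(0.000000, 1.920000) = 0.000000
  k2 = f(0.095000, 1.920000) = -0.184224
  y ← 1.920000 + 0.19·(-0.184224) = 1.884997
x=0.190000, y=1.884997:
  k1 = f(0.190000, 1.884997) = -0.361731
  k2 = f(0.285000, 1.850633) = -0.532705
  y ← 1.884997 + 0.19·(-0.532705) = 1.783784
x=0.380000, y=1.783784:
  k1 = f(0.380000, 1.783784) = -0.684616
  k2 = f(0.475000, 1.718745) = -0.824568
  y ← 1.783784 + 0.19·(-0.824568) = 1.627116
y(0.57) ≈ 1.6271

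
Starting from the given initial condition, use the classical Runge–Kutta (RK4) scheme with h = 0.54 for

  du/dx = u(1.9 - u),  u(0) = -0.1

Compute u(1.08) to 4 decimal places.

-1.1740

RK4: k1 = f(x_n, u_n); k2 = f(x_n + h/2, u_n + (h/2)·k1); k3 = f(x_n + h/2, u_n + (h/2)·k2); k4 = f(x_n + h, u_n + h·k3); u_{n+1} = u_n + (h/6)·(k1 + 2k2 + 2k3 + k4).
x=0.000000, u=-0.100000:
  k1 = f(0.000000, -0.100000) = -0.200000
  k2 = f(0.270000, -0.154000) = -0.316316
  k3 = f(0.270000, -0.185405) = -0.386645
  k4 = f(0.540000, -0.308788) = -0.682048
  u ← -0.100000 + (0.54/6)·(k1 + 2k2 + 2k3 + k4) = -0.305917
x=0.540000, u=-0.305917:
  k1 = f(0.540000, -0.305917) = -0.674828
  k2 = f(0.810000, -0.488121) = -1.165692
  k3 = f(0.810000, -0.620654) = -1.564455
  k4 = f(1.080000, -1.150723) = -3.510537
  u ← -0.305917 + (0.54/6)·(k1 + 2k2 + 2k3 + k4) = -1.174027
u(1.08) ≈ -1.1740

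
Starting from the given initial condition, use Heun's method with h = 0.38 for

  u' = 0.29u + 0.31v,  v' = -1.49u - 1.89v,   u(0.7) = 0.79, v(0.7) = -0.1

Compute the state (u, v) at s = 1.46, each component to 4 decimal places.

Heun on (u,v): k1 = f(s_n, state_n); k2 = f(s_n + h, state_n + h·k1); state_{n+1} = state_n + (h/2)·(k1 + k2).
0.700000: (0.790000, -0.100000)
  k1 = (0.198100, -0.988100)
  predictor → (0.865278, -0.475478)
  k2 = (0.103532, -0.390611)
  → (0.847310, -0.361955)
1.080000: (0.847310, -0.361955)
  k1 = (0.133514, -0.578397)
  predictor → (0.898045, -0.581746)
  k2 = (0.080092, -0.238588)
  → (0.887895, -0.517182)
(u(1.46), v(1.46)) ≈ (0.8879, -0.5172)

0.8879, -0.5172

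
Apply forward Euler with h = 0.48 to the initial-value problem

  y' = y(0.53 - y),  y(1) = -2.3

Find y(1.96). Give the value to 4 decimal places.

-20.9274

Euler: y_{n+1} = y_n + h·f(x_n, y_n).
x=1.000000, y=-2.300000: f=-6.509000 → y ← -2.300000 + 0.48·(-6.509000) = -5.424320
x=1.480000, y=-5.424320: f=-32.298137 → y ← -5.424320 + 0.48·(-32.298137) = -20.927426
y(1.96) ≈ -20.9274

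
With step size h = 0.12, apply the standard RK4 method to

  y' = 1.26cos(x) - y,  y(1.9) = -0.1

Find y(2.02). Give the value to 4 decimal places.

RK4: k1 = f(x_n, y_n); k2 = f(x_n + h/2, y_n + (h/2)·k1); k3 = f(x_n + h/2, y_n + (h/2)·k2); k4 = f(x_n + h, y_n + h·k3); y_{n+1} = y_n + (h/6)·(k1 + 2k2 + 2k3 + k4).
x=1.900000, y=-0.100000:
  k1 = f(1.900000, -0.100000) = -0.307345
  k2 = f(1.960000, -0.118441) = -0.359669
  k3 = f(1.960000, -0.121580) = -0.356529
  k4 = f(2.020000, -0.142783) = -0.404369
  y ← -0.100000 + (0.12/6)·(k1 + 2k2 + 2k3 + k4) = -0.142882
y(2.02) ≈ -0.1429

-0.1429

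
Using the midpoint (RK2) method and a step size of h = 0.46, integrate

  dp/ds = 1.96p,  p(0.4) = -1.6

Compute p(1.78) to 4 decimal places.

-19.6721

Midpoint: k1 = f(s_n, p_n); k2 = f(s_n + h/2, p_n + (h/2)·k1); p_{n+1} = p_n + h·k2.
s=0.400000, p=-1.600000:
  k1 = f(0.400000, -1.600000) = -3.136000
  k2 = f(0.630000, -2.321280) = -4.549709
  p ← -1.600000 + 0.46·(-4.549709) = -3.692866
s=0.860000, p=-3.692866:
  k1 = f(0.860000, -3.692866) = -7.238017
  k2 = f(1.090000, -5.357610) = -10.500916
  p ← -3.692866 + 0.46·(-10.500916) = -8.523287
s=1.320000, p=-8.523287:
  k1 = f(1.320000, -8.523287) = -16.705643
  k2 = f(1.550000, -12.365585) = -24.236547
  p ← -8.523287 + 0.46·(-24.236547) = -19.672099
p(1.78) ≈ -19.6721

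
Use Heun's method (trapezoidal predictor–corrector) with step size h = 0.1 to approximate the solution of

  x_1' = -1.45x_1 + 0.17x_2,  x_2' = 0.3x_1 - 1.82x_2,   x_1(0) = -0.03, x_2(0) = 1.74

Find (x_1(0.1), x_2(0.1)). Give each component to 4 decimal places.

-0.0012, 1.4518

Heun on (x_1,x_2): k1 = f(s_n, state_n); k2 = f(s_n + h, state_n + h·k1); state_{n+1} = state_n + (h/2)·(k1 + k2).
0.000000: (-0.030000, 1.740000)
  k1 = (0.339300, -3.175800)
  predictor → (0.003930, 1.422420)
  k2 = (0.236113, -2.587625)
  → (-0.001229, 1.451829)
(x_1(0.1), x_2(0.1)) ≈ (-0.0012, 1.4518)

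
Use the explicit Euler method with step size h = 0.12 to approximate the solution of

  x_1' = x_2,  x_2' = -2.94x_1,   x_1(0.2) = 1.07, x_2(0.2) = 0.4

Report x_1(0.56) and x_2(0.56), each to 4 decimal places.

1.0761, -0.7673

Euler on (x_1,x_2): x_1_{n+1} = x_1_n + h·x_1', x_2_{n+1} = x_2_n + h·x_2'.
0.200000: (1.070000, 0.400000); f=(0.400000, -3.145800) → (1.118000, 0.022504)
0.320000: (1.118000, 0.022504); f=(0.022504, -3.286920) → (1.120700, -0.371926)
0.440000: (1.120700, -0.371926); f=(-0.371926, -3.294859) → (1.076069, -0.767310)
(x_1(0.56), x_2(0.56)) ≈ (1.0761, -0.7673)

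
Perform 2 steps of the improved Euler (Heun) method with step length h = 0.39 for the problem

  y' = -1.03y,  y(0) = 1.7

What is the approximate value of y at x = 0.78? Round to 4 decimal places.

0.7837

Heun: k1 = f(x_n, y_n); k2 = f(x_n + h, y_n + h·k1); y_{n+1} = y_n + (h/2)·(k1 + k2).
x=0.000000, y=1.700000:
  k1 = f(0.000000, 1.700000) = -1.751000
  k2 = f(0.390000, 1.017110) = -1.047623
  y ← 1.700000 + (0.39/2)·(-1.751000 + (-1.047623)) = 1.154268
x=0.390000, y=1.154268:
  k1 = f(0.390000, 1.154268) = -1.188897
  k2 = f(0.780000, 0.690599) = -0.711317
  y ← 1.154268 + (0.39/2)·(-1.188897 + (-0.711317)) = 0.783727
y(0.78) ≈ 0.7837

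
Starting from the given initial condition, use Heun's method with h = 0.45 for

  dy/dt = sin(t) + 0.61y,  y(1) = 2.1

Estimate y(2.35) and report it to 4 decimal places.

6.6290

Heun: k1 = f(t_n, y_n); k2 = f(t_n + h, y_n + h·k1); y_{n+1} = y_n + (h/2)·(k1 + k2).
t=1.000000, y=2.100000:
  k1 = f(1.000000, 2.100000) = 2.122471
  k2 = f(1.450000, 3.055112) = 2.856331
  y ← 2.100000 + (0.45/2)·(2.122471 + 2.856331) = 3.220231
t=1.450000, y=3.220231:
  k1 = f(1.450000, 3.220231) = 2.957054
  k2 = f(1.900000, 4.550905) = 3.722352
  y ← 3.220231 + (0.45/2)·(2.957054 + 3.722352) = 4.723097
t=1.900000, y=4.723097:
  k1 = f(1.900000, 4.723097) = 3.827389
  k2 = f(2.350000, 6.445422) = 4.643181
  y ← 4.723097 + (0.45/2)·(3.827389 + 4.643181) = 6.628975
y(2.35) ≈ 6.6290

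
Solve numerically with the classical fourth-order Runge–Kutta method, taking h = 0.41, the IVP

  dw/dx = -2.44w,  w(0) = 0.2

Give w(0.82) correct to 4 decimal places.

RK4: k1 = f(x_n, w_n); k2 = f(x_n + h/2, w_n + (h/2)·k1); k3 = f(x_n + h/2, w_n + (h/2)·k2); k4 = f(x_n + h, w_n + h·k3); w_{n+1} = w_n + (h/6)·(k1 + 2k2 + 2k3 + k4).
x=0.000000, w=0.200000:
  k1 = f(0.000000, 0.200000) = -0.488000
  k2 = f(0.205000, 0.099960) = -0.243902
  k3 = f(0.205000, 0.150000) = -0.366000
  k4 = f(0.410000, 0.049940) = -0.121854
  w ← 0.200000 + (0.41/6)·(k1 + 2k2 + 2k3 + k4) = 0.074973
x=0.410000, w=0.074973:
  k1 = f(0.410000, 0.074973) = -0.182935
  k2 = f(0.615000, 0.037472) = -0.091431
  k3 = f(0.615000, 0.056230) = -0.137201
  k4 = f(0.820000, 0.018721) = -0.045679
  w ← 0.074973 + (0.41/6)·(k1 + 2k2 + 2k3 + k4) = 0.028105
w(0.82) ≈ 0.0281

0.0281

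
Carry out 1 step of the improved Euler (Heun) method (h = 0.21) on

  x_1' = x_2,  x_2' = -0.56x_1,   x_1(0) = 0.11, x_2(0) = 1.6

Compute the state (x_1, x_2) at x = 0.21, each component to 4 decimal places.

0.4446, 1.5673

Heun on (x_1,x_2): k1 = f(x_n, state_n); k2 = f(x_n + h, state_n + h·k1); state_{n+1} = state_n + (h/2)·(k1 + k2).
0.000000: (0.110000, 1.600000)
  k1 = (1.600000, -0.061600)
  predictor → (0.446000, 1.587064)
  k2 = (1.587064, -0.249760)
  → (0.444642, 1.567307)
(x_1(0.21), x_2(0.21)) ≈ (0.4446, 1.5673)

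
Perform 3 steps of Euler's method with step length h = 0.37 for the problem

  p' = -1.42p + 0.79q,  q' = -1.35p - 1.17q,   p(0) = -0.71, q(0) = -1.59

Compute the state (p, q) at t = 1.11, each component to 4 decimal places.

Euler on (p,q): p_{n+1} = p_n + h·p', q_{n+1} = q_n + h·q'.
0.000000: (-0.710000, -1.590000); f=(-0.247900, 2.818800) → (-0.801723, -0.547044)
0.370000: (-0.801723, -0.547044); f=(0.706282, 1.722368) → (-0.540399, 0.090232)
0.740000: (-0.540399, 0.090232); f=(0.838649, 0.623967) → (-0.230098, 0.321100)
(p(1.11), q(1.11)) ≈ (-0.2301, 0.3211)

-0.2301, 0.3211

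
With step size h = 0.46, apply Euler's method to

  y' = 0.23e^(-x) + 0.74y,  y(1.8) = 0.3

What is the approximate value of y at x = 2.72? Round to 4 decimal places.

Euler: y_{n+1} = y_n + h·f(x_n, y_n).
x=1.800000, y=0.300000: f=0.260019 → y ← 0.300000 + 0.46·0.260019 = 0.419609
x=2.260000, y=0.419609: f=0.334511 → y ← 0.419609 + 0.46·0.334511 = 0.573484
y(2.72) ≈ 0.5735

0.5735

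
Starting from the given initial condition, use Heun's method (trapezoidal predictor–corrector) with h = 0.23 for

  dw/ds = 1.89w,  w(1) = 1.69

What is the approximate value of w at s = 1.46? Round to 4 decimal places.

Heun: k1 = f(s_n, w_n); k2 = f(s_n + h, w_n + h·k1); w_{n+1} = w_n + (h/2)·(k1 + k2).
s=1.000000, w=1.690000:
  k1 = f(1.000000, 1.690000) = 3.194100
  k2 = f(1.230000, 2.424643) = 4.582575
  w ← 1.690000 + (0.23/2)·(3.194100 + 4.582575) = 2.584318
s=1.230000, w=2.584318:
  k1 = f(1.230000, 2.584318) = 4.884360
  k2 = f(1.460000, 3.707721) = 7.007592
  w ← 2.584318 + (0.23/2)·(4.884360 + 7.007592) = 3.951892
w(1.46) ≈ 3.9519

3.9519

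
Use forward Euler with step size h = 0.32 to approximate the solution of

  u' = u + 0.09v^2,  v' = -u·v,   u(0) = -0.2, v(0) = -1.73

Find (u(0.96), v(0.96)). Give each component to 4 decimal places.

Euler on (u,v): u_{n+1} = u_n + h·u', v_{n+1} = v_n + h·v'.
0.000000: (-0.200000, -1.730000); f=(0.069361, -0.346000) → (-0.177804, -1.840720)
0.320000: (-0.177804, -1.840720); f=(0.127138, -0.327288) → (-0.137120, -1.945452)
0.640000: (-0.137120, -1.945452); f=(0.203510, -0.266761) → (-0.071997, -2.030816)
(u(0.96), v(0.96)) ≈ (-0.0720, -2.0308)

-0.0720, -2.0308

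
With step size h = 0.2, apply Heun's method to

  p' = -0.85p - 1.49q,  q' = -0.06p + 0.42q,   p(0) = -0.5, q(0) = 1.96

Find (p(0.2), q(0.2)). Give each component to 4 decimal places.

Heun on (p,q): k1 = f(s_n, state_n); k2 = f(s_n + h, state_n + h·k1); state_{n+1} = state_n + (h/2)·(k1 + k2).
0.000000: (-0.500000, 1.960000)
  k1 = (-2.495400, 0.853200)
  predictor → (-0.999080, 2.130640)
  k2 = (-2.325436, 0.954814)
  → (-0.982084, 2.140801)
(p(0.2), q(0.2)) ≈ (-0.9821, 2.1408)

-0.9821, 2.1408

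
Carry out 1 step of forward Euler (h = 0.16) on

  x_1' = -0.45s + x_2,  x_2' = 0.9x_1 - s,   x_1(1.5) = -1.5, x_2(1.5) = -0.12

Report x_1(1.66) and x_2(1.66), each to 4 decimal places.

-1.6272, -0.5760

Euler on (x_1,x_2): x_1_{n+1} = x_1_n + h·x_1', x_2_{n+1} = x_2_n + h·x_2'.
1.500000: (-1.500000, -0.120000); f=(-0.795000, -2.850000) → (-1.627200, -0.576000)
(x_1(1.66), x_2(1.66)) ≈ (-1.6272, -0.5760)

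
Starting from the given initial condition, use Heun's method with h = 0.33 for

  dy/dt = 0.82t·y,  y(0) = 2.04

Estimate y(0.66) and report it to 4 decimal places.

Heun: k1 = f(t_n, y_n); k2 = f(t_n + h, y_n + h·k1); y_{n+1} = y_n + (h/2)·(k1 + k2).
t=0.000000, y=2.040000:
  k1 = f(0.000000, 2.040000) = 0.000000
  k2 = f(0.330000, 2.040000) = 0.552024
  y ← 2.040000 + (0.33/2)·(0.000000 + 0.552024) = 2.131084
t=0.330000, y=2.131084:
  k1 = f(0.330000, 2.131084) = 0.576671
  k2 = f(0.660000, 2.321385) = 1.256334
  y ← 2.131084 + (0.33/2)·(0.576671 + 1.256334) = 2.433530
y(0.66) ≈ 2.4335

2.4335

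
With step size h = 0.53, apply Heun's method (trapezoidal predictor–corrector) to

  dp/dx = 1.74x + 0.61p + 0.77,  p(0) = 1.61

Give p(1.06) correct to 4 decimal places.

5.3209

Heun: k1 = f(x_n, p_n); k2 = f(x_n + h, p_n + h·k1); p_{n+1} = p_n + (h/2)·(k1 + k2).
x=0.000000, p=1.610000:
  k1 = f(0.000000, 1.610000) = 1.752100
  k2 = f(0.530000, 2.538613) = 3.240754
  p ← 1.610000 + (0.53/2)·(1.752100 + 3.240754) = 2.933106
x=0.530000, p=2.933106:
  k1 = f(0.530000, 2.933106) = 3.481395
  k2 = f(1.060000, 4.778246) = 5.529130
  p ← 2.933106 + (0.53/2)·(3.481395 + 5.529130) = 5.320895
p(1.06) ≈ 5.3209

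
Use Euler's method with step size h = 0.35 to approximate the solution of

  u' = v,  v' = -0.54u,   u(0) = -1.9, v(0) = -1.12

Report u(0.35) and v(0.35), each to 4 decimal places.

-2.2920, -0.7609

Euler on (u,v): u_{n+1} = u_n + h·u', v_{n+1} = v_n + h·v'.
0.000000: (-1.900000, -1.120000); f=(-1.120000, 1.026000) → (-2.292000, -0.760900)
(u(0.35), v(0.35)) ≈ (-2.2920, -0.7609)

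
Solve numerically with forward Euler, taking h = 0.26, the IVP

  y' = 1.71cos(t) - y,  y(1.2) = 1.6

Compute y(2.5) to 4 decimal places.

-0.0196

Euler: y_{n+1} = y_n + h·f(t_n, y_n).
t=1.200000, y=1.600000: f=-0.980368 → y ← 1.600000 + 0.26·(-0.980368) = 1.345104
t=1.460000, y=1.345104: f=-1.156030 → y ← 1.345104 + 0.26·(-1.156030) = 1.044536
t=1.720000, y=1.044536: f=-1.298729 → y ← 1.044536 + 0.26·(-1.298729) = 0.706867
t=1.980000, y=0.706867: f=-1.387240 → y ← 0.706867 + 0.26·(-1.387240) = 0.346185
t=2.240000, y=0.346185: f=-1.407003 → y ← 0.346185 + 0.26·(-1.407003) = -0.019636
y(2.5) ≈ -0.0196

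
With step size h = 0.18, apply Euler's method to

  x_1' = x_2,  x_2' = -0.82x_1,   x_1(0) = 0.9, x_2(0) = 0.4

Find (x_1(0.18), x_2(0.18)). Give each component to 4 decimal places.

0.9720, 0.2672

Euler on (x_1,x_2): x_1_{n+1} = x_1_n + h·x_1', x_2_{n+1} = x_2_n + h·x_2'.
0.000000: (0.900000, 0.400000); f=(0.400000, -0.738000) → (0.972000, 0.267160)
(x_1(0.18), x_2(0.18)) ≈ (0.9720, 0.2672)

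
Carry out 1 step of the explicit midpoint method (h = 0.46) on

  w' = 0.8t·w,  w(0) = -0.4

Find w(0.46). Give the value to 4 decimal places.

Midpoint: k1 = f(t_n, w_n); k2 = f(t_n + h/2, w_n + (h/2)·k1); w_{n+1} = w_n + h·k2.
t=0.000000, w=-0.400000:
  k1 = f(0.000000, -0.400000) = 0.000000
  k2 = f(0.230000, -0.400000) = -0.073600
  w ← -0.400000 + 0.46·(-0.073600) = -0.433856
w(0.46) ≈ -0.4339

-0.4339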